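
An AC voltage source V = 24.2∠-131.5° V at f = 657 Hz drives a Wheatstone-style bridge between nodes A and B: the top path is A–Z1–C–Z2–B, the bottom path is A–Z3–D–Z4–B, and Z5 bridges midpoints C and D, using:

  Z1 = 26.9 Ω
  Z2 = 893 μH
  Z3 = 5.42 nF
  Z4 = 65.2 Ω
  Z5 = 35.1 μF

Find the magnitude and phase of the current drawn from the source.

Step 1 — Angular frequency: ω = 2π·f = 2π·657 = 4128 rad/s.
Step 2 — Component impedances:
  Z1: Z = R = 26.9 Ω
  Z2: Z = jωL = j·4128·0.000893 = 0 + j3.686 Ω
  Z3: Z = 1/(jωC) = -j/(ω·C) = 0 - j4.469e+04 Ω
  Z4: Z = R = 65.2 Ω
  Z5: Z = 1/(jωC) = -j/(ω·C) = 0 - j6.902 Ω
Step 3 — Bridge requires nodal analysis (the Z5 bridge couples midpoints C and D, so the two paths cannot be reduced to a simple series/parallel combination). Setting node B to ground and injecting 1 A at node A, the 3-node admittance system at A, C, D solves to V_A = Z_AB = 27.11 + j3.68 Ω = 27.36∠7.7° Ω.
Step 4 — Source phasor: V = 24.2∠-131.5° V = -16.04 - j18.12 V.
Step 5 — Ohm's law: I = V / Z_total = (-16.04 - j18.12) / (27.11 + j3.68) = -0.67 - j0.5777 A.
Step 6 — Convert to polar: |I| = 0.8846 A, ∠I = -139.2°.

I = 0.8846∠-139.2° A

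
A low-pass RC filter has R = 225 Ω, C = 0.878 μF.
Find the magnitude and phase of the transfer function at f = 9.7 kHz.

Step 1 — Angular frequency: ω = 2π·9700 = 6.095e+04 rad/s.
Step 2 — Transfer function: H(jω) = 1/(1 + jωRC).
Step 3 — Denominator: 1 + jωRC = 1 + j·6.095e+04·225·8.78e-07 = 1 + j12.04.
Step 4 — H = 0.006851 - j0.08249.
Step 5 — Magnitude: |H| = 0.08277 (-21.6 dB); phase: φ = -85.3°.

|H| = 0.08277 (-21.6 dB), φ = -85.3°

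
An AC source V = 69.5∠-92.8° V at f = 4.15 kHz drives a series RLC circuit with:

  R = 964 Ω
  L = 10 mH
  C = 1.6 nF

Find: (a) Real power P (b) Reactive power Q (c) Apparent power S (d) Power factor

Step 1 — Angular frequency: ω = 2π·f = 2π·4150 = 2.608e+04 rad/s.
Step 2 — Component impedances:
  R: Z = R = 964 Ω
  L: Z = jωL = j·2.608e+04·0.01 = 0 + j260.8 Ω
  C: Z = 1/(jωC) = -j/(ω·C) = 0 - j2.397e+04 Ω
Step 3 — Series combination: Z_total = R + L + C = 964 - j2.371e+04 Ω = 2.373e+04∠-87.7° Ω.
Step 4 — Source phasor: V = 69.5∠-92.8° V = -3.395 - j69.42 V.
Step 5 — Current: I = V / Z = 0.002917 - j0.0002618 A = 0.002929∠-5.1° A.
Step 6 — Complex power: S = V·I* = 0.00827 - j0.2034 VA.
Step 7 — Real power: P = Re(S) = 0.00827 W.
Step 8 — Reactive power: Q = Im(S) = -0.2034 VAR.
Step 9 — Apparent power: |S| = 0.2036 VA.
Step 10 — Power factor: PF = P/|S| = 0.04063 (leading).

(a) P = 0.00827 W  (b) Q = -0.2034 VAR  (c) S = 0.2036 VA  (d) PF = 0.04063 (leading)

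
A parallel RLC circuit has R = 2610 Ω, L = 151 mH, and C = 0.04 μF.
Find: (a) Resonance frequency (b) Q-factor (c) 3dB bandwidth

Step 1 — Resonance: ω₀ = 1/√(LC) = 1/√(0.151·4e-08) = 1.287e+04 rad/s.
Step 2 — f₀ = ω₀/(2π) = 2048 Hz.
Step 3 — Parallel Q: Q = R/(ω₀L) = 2610/(1.287e+04·0.151) = 1.343.
Step 4 — Bandwidth: Δω = ω₀/Q = 9579 rad/s; BW = Δω/(2π) = 1524 Hz.

(a) f₀ = 2048 Hz  (b) Q = 1.343  (c) BW = 1524 Hz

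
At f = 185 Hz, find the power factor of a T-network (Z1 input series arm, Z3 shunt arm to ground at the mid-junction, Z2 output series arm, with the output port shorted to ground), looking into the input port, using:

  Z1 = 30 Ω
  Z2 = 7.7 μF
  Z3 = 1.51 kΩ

Step 1 — Angular frequency: ω = 2π·f = 2π·185 = 1162 rad/s.
Step 2 — Component impedances:
  Z1: Z = R = 30 Ω
  Z2: Z = 1/(jωC) = -j/(ω·C) = 0 - j111.7 Ω
  Z3: Z = R = 1510 Ω
Step 3 — With the output port shorted to ground, the output series arm Z2 runs from the junction to ground; the shunt arm Z3 also runs from the junction to ground. They appear in parallel: Z3 || Z2 = 8.222 - j111.1 Ω.
Step 4 — Series with input arm Z1: Z_in = Z1 + (Z3 || Z2) = 38.22 - j111.1 Ω = 117.5∠-71.0° Ω.
Step 5 — Power factor: PF = cos(φ) = Re(Z)/|Z| = 38.22/117.5 = 0.3253.
Step 6 — Type: Im(Z) = -111.1 ⇒ leading (phase φ = -71.0°).

PF = 0.3253 (leading, φ = -71.0°)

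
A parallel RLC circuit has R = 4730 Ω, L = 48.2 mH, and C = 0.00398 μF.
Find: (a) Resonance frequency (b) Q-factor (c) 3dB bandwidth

Step 1 — Resonance: ω₀ = 1/√(LC) = 1/√(0.0482·3.98e-09) = 7.22e+04 rad/s.
Step 2 — f₀ = ω₀/(2π) = 1.149e+04 Hz.
Step 3 — Parallel Q: Q = R/(ω₀L) = 4730/(7.22e+04·0.0482) = 1.359.
Step 4 — Bandwidth: Δω = ω₀/Q = 5.312e+04 rad/s; BW = Δω/(2π) = 8454 Hz.

(a) f₀ = 1.149e+04 Hz  (b) Q = 1.359  (c) BW = 8454 Hz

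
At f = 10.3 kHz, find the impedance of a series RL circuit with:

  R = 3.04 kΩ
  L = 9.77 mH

Step 1 — Angular frequency: ω = 2π·f = 2π·1.03e+04 = 6.472e+04 rad/s.
Step 2 — Component impedances:
  R: Z = R = 3040 Ω
  L: Z = jωL = j·6.472e+04·0.00977 = 0 + j632.3 Ω
Step 3 — Series combination: Z_total = R + L = 3040 + j632.3 Ω = 3105∠11.7° Ω.

Z = 3040 + j632.3 Ω = 3105∠11.7° Ω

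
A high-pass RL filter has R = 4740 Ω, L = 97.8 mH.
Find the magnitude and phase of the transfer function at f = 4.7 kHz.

Step 1 — Angular frequency: ω = 2π·4700 = 2.953e+04 rad/s.
Step 2 — Transfer function: H(jω) = jωL/(R + jωL).
Step 3 — Numerator jωL = j·2888; denominator R + jωL = 4740 + j2888.
Step 4 — H = 0.2707 + j0.4443.
Step 5 — Magnitude: |H| = 0.5203 (-5.7 dB); phase: φ = 58.6°.

|H| = 0.5203 (-5.7 dB), φ = 58.6°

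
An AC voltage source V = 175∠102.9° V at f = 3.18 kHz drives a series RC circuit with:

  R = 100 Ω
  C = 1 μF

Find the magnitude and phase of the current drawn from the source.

Step 1 — Angular frequency: ω = 2π·f = 2π·3180 = 1.998e+04 rad/s.
Step 2 — Component impedances:
  R: Z = R = 100 Ω
  C: Z = 1/(jωC) = -j/(ω·C) = 0 - j50.05 Ω
Step 3 — Series combination: Z_total = R + C = 100 - j50.05 Ω = 111.8∠-26.6° Ω.
Step 4 — Source phasor: V = 175∠102.9° V = -39.07 + j170.6 V.
Step 5 — Ohm's law: I = V / Z_total = (-39.07 + j170.6) / (100 - j50.05) = -0.9952 + j1.208 A.
Step 6 — Convert to polar: |I| = 1.565 A, ∠I = 129.5°.

I = 1.565∠129.5° A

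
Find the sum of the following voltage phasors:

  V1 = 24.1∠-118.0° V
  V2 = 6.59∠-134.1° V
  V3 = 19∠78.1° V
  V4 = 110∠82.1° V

Step 1 — Convert each phasor to rectangular form:
  V1 = 24.1·(cos(-118.0°) + j·sin(-118.0°)) = -11.31 - j21.28 V
  V2 = 6.59·(cos(-134.1°) + j·sin(-134.1°)) = -4.586 - j4.732 V
  V3 = 19·(cos(78.1°) + j·sin(78.1°)) = 3.918 + j18.59 V
  V4 = 110·(cos(82.1°) + j·sin(82.1°)) = 15.12 + j109 V
Step 2 — Sum components: V_total = 3.136 + j101.5 V.
Step 3 — Convert to polar: |V_total| = 101.6 V, ∠V_total = 88.2°.

V_total = 101.6∠88.2° V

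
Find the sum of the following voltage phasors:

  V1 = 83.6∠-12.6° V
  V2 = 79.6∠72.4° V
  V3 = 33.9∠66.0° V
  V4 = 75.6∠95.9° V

Step 1 — Convert each phasor to rectangular form:
  V1 = 83.6·(cos(-12.6°) + j·sin(-12.6°)) = 81.59 - j18.24 V
  V2 = 79.6·(cos(72.4°) + j·sin(72.4°)) = 24.07 + j75.87 V
  V3 = 33.9·(cos(66.0°) + j·sin(66.0°)) = 13.79 + j30.97 V
  V4 = 75.6·(cos(95.9°) + j·sin(95.9°)) = -7.771 + j75.2 V
Step 2 — Sum components: V_total = 111.7 + j163.8 V.
Step 3 — Convert to polar: |V_total| = 198.3 V, ∠V_total = 55.7°.

V_total = 198.3∠55.7° V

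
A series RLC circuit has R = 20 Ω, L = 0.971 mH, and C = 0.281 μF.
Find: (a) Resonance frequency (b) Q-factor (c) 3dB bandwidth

Step 1 — Resonance: ω₀ = 1/√(LC) = 1/√(0.000971·2.81e-07) = 6.054e+04 rad/s.
Step 2 — f₀ = ω₀/(2π) = 9635 Hz.
Step 3 — Series Q: Q = ω₀L/R = 6.054e+04·0.000971/20 = 2.939.
Step 4 — Bandwidth: Δω = ω₀/Q = 2.06e+04 rad/s; BW = Δω/(2π) = 3278 Hz.

(a) f₀ = 9635 Hz  (b) Q = 2.939  (c) BW = 3278 Hz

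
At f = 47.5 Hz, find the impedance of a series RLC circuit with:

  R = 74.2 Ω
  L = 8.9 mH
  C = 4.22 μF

Step 1 — Angular frequency: ω = 2π·f = 2π·47.5 = 298.5 rad/s.
Step 2 — Component impedances:
  R: Z = R = 74.2 Ω
  L: Z = jωL = j·298.5·0.0089 = 0 + j2.656 Ω
  C: Z = 1/(jωC) = -j/(ω·C) = 0 - j794 Ω
Step 3 — Series combination: Z_total = R + L + C = 74.2 - j791.3 Ω = 794.8∠-84.6° Ω.

Z = 74.2 - j791.3 Ω = 794.8∠-84.6° Ω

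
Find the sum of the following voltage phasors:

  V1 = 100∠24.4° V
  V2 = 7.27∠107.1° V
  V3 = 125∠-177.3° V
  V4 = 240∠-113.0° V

Step 1 — Convert each phasor to rectangular form:
  V1 = 100·(cos(24.4°) + j·sin(24.4°)) = 91.07 + j41.31 V
  V2 = 7.27·(cos(107.1°) + j·sin(107.1°)) = -2.138 + j6.949 V
  V3 = 125·(cos(-177.3°) + j·sin(-177.3°)) = -124.9 - j5.888 V
  V4 = 240·(cos(-113.0°) + j·sin(-113.0°)) = -93.78 - j220.9 V
Step 2 — Sum components: V_total = -129.7 - j178.6 V.
Step 3 — Convert to polar: |V_total| = 220.7 V, ∠V_total = -126.0°.

V_total = 220.7∠-126.0° V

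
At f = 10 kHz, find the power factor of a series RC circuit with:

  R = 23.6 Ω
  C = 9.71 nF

Step 1 — Angular frequency: ω = 2π·f = 2π·1e+04 = 6.283e+04 rad/s.
Step 2 — Component impedances:
  R: Z = R = 23.6 Ω
  C: Z = 1/(jωC) = -j/(ω·C) = 0 - j1639 Ω
Step 3 — Series combination: Z_total = R + C = 23.6 - j1639 Ω = 1639∠-89.2° Ω.
Step 4 — Power factor: PF = cos(φ) = Re(Z)/|Z| = 23.6/1639 = 0.0144.
Step 5 — Type: Im(Z) = -1639 ⇒ leading (phase φ = -89.2°).

PF = 0.0144 (leading, φ = -89.2°)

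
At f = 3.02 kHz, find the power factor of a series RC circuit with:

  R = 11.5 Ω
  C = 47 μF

Step 1 — Angular frequency: ω = 2π·f = 2π·3020 = 1.898e+04 rad/s.
Step 2 — Component impedances:
  R: Z = R = 11.5 Ω
  C: Z = 1/(jωC) = -j/(ω·C) = 0 - j1.121 Ω
Step 3 — Series combination: Z_total = R + C = 11.5 - j1.121 Ω = 11.55∠-5.6° Ω.
Step 4 — Power factor: PF = cos(φ) = Re(Z)/|Z| = 11.5/11.5545 = 0.9953.
Step 5 — Type: Im(Z) = -1.121 ⇒ leading (phase φ = -5.6°).

PF = 0.9953 (leading, φ = -5.6°)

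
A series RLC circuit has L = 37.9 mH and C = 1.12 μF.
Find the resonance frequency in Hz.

Step 1 — Resonance condition Im(Z)=0 gives ω₀ = 1/√(LC).
Step 2 — ω₀ = 1/√(0.0379·1.12e-06) = 4854 rad/s.
Step 3 — f₀ = ω₀/(2π) = 772.5 Hz.

f₀ = 772.5 Hz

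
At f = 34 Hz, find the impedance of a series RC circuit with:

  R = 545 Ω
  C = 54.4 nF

Step 1 — Angular frequency: ω = 2π·f = 2π·34 = 213.6 rad/s.
Step 2 — Component impedances:
  R: Z = R = 545 Ω
  C: Z = 1/(jωC) = -j/(ω·C) = 0 - j8.605e+04 Ω
Step 3 — Series combination: Z_total = R + C = 545 - j8.605e+04 Ω = 8.605e+04∠-89.6° Ω.

Z = 545 - j8.605e+04 Ω = 8.605e+04∠-89.6° Ω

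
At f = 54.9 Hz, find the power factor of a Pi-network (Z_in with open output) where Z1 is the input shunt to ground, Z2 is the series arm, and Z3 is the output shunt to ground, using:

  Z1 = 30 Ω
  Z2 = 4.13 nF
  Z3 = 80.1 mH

Step 1 — Angular frequency: ω = 2π·f = 2π·54.9 = 344.9 rad/s.
Step 2 — Component impedances:
  Z1: Z = R = 30 Ω
  Z2: Z = 1/(jωC) = -j/(ω·C) = 0 - j7.019e+05 Ω
  Z3: Z = jωL = j·344.9·0.0801 = 0 + j27.63 Ω
Step 3 — With open output, the series arm Z2 and the output shunt Z3 appear in series to ground: Z2 + Z3 = 0 - j7.019e+05 Ω.
Step 4 — Parallel with input shunt Z1: Z_in = Z1 || (Z2 + Z3) = 30 - j0.001282 Ω = 30∠-0.0° Ω.
Step 5 — Power factor: PF = cos(φ) = Re(Z)/|Z| = 30/30 = 1.
Step 6 — Type: Im(Z) = -0.001282 ⇒ leading (phase φ = -0.0°).

PF = 1 (leading, φ = -0.0°)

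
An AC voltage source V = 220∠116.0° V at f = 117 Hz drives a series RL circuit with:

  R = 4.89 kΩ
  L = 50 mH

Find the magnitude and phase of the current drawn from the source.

Step 1 — Angular frequency: ω = 2π·f = 2π·117 = 735.1 rad/s.
Step 2 — Component impedances:
  R: Z = R = 4890 Ω
  L: Z = jωL = j·735.1·0.05 = 0 + j36.76 Ω
Step 3 — Series combination: Z_total = R + L = 4890 + j36.76 Ω = 4890∠0.4° Ω.
Step 4 — Source phasor: V = 220∠116.0° V = -96.44 + j197.7 V.
Step 5 — Ohm's law: I = V / Z_total = (-96.44 + j197.7) / (4890 + j36.76) = -0.01942 + j0.04058 A.
Step 6 — Convert to polar: |I| = 0.04499 A, ∠I = 115.6°.

I = 0.04499∠115.6° A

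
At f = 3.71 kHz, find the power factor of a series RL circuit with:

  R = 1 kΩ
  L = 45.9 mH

Step 1 — Angular frequency: ω = 2π·f = 2π·3710 = 2.331e+04 rad/s.
Step 2 — Component impedances:
  R: Z = R = 1000 Ω
  L: Z = jωL = j·2.331e+04·0.0459 = 0 + j1070 Ω
Step 3 — Series combination: Z_total = R + L = 1000 + j1070 Ω = 1465∠46.9° Ω.
Step 4 — Power factor: PF = cos(φ) = Re(Z)/|Z| = 1000/1464.5 = 0.6828.
Step 5 — Type: Im(Z) = 1070 ⇒ lagging (phase φ = 46.9°).

PF = 0.6828 (lagging, φ = 46.9°)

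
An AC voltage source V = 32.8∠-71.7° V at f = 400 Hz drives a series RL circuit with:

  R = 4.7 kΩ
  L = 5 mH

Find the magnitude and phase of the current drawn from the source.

Step 1 — Angular frequency: ω = 2π·f = 2π·400 = 2513 rad/s.
Step 2 — Component impedances:
  R: Z = R = 4700 Ω
  L: Z = jωL = j·2513·0.005 = 0 + j12.57 Ω
Step 3 — Series combination: Z_total = R + L = 4700 + j12.57 Ω = 4700∠0.2° Ω.
Step 4 — Source phasor: V = 32.8∠-71.7° V = 10.3 - j31.14 V.
Step 5 — Ohm's law: I = V / Z_total = (10.3 - j31.14) / (4700 + j12.57) = 0.002174 - j0.006632 A.
Step 6 — Convert to polar: |I| = 0.006979 A, ∠I = -71.9°.

I = 0.006979∠-71.9° A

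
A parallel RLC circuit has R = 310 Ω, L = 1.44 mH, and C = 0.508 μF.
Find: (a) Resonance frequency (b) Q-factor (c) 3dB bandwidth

Step 1 — Resonance: ω₀ = 1/√(LC) = 1/√(0.00144·5.08e-07) = 3.697e+04 rad/s.
Step 2 — f₀ = ω₀/(2π) = 5884 Hz.
Step 3 — Parallel Q: Q = R/(ω₀L) = 310/(3.697e+04·0.00144) = 5.823.
Step 4 — Bandwidth: Δω = ω₀/Q = 6350 rad/s; BW = Δω/(2π) = 1011 Hz.

(a) f₀ = 5884 Hz  (b) Q = 5.823  (c) BW = 1011 Hz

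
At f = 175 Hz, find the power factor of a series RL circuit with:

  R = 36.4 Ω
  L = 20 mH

Step 1 — Angular frequency: ω = 2π·f = 2π·175 = 1100 rad/s.
Step 2 — Component impedances:
  R: Z = R = 36.4 Ω
  L: Z = jωL = j·1100·0.02 = 0 + j21.99 Ω
Step 3 — Series combination: Z_total = R + L = 36.4 + j21.99 Ω = 42.53∠31.1° Ω.
Step 4 — Power factor: PF = cos(φ) = Re(Z)/|Z| = 36.4/42.53 = 0.8559.
Step 5 — Type: Im(Z) = 21.99 ⇒ lagging (phase φ = 31.1°).

PF = 0.8559 (lagging, φ = 31.1°)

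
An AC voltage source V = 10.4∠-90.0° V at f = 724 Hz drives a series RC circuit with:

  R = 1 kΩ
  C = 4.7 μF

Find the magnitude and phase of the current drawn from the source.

Step 1 — Angular frequency: ω = 2π·f = 2π·724 = 4549 rad/s.
Step 2 — Component impedances:
  R: Z = R = 1000 Ω
  C: Z = 1/(jωC) = -j/(ω·C) = 0 - j46.77 Ω
Step 3 — Series combination: Z_total = R + C = 1000 - j46.77 Ω = 1001∠-2.7° Ω.
Step 4 — Source phasor: V = 10.4∠-90.0° V = 0 - j10.4 V.
Step 5 — Ohm's law: I = V / Z_total = (0 - j10.4) / (1000 - j46.77) = 0.0004854 - j0.01038 A.
Step 6 — Convert to polar: |I| = 0.01039 A, ∠I = -87.3°.

I = 0.01039∠-87.3° A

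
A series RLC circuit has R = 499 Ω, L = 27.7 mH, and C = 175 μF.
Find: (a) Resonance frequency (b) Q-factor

Step 1 — Resonance condition Im(Z)=0 gives ω₀ = 1/√(LC).
Step 2 — ω₀ = 1/√(0.0277·0.000175) = 454.2 rad/s.
Step 3 — f₀ = ω₀/(2π) = 72.29 Hz.
Step 4 — Series Q: Q = ω₀L/R = 454.2·0.0277/499 = 0.02521.

(a) f₀ = 72.29 Hz  (b) Q = 0.02521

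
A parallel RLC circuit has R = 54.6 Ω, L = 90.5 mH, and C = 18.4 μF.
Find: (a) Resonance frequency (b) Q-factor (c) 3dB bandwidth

Step 1 — Resonance: ω₀ = 1/√(LC) = 1/√(0.0905·1.84e-05) = 774.9 rad/s.
Step 2 — f₀ = ω₀/(2π) = 123.3 Hz.
Step 3 — Parallel Q: Q = R/(ω₀L) = 54.6/(774.9·0.0905) = 0.7785.
Step 4 — Bandwidth: Δω = ω₀/Q = 995.4 rad/s; BW = Δω/(2π) = 158.4 Hz.

(a) f₀ = 123.3 Hz  (b) Q = 0.7785  (c) BW = 158.4 Hz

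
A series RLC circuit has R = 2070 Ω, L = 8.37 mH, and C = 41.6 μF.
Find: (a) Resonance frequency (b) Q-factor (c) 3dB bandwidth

Step 1 — Resonance condition Im(Z)=0 gives ω₀ = 1/√(LC).
Step 2 — ω₀ = 1/√(0.00837·4.16e-05) = 1695 rad/s.
Step 3 — f₀ = ω₀/(2π) = 269.7 Hz.
Step 4 — Series Q: Q = ω₀L/R = 1695·0.00837/2070 = 0.006852.
Step 5 — 3dB bandwidth: Δω = ω₀/Q = 2.473e+05 rad/s; BW = Δω/(2π) = 3.936e+04 Hz.

(a) f₀ = 269.7 Hz  (b) Q = 0.006852  (c) BW = 3.936e+04 Hz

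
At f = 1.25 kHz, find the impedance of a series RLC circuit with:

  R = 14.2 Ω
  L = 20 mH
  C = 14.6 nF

Step 1 — Angular frequency: ω = 2π·f = 2π·1250 = 7854 rad/s.
Step 2 — Component impedances:
  R: Z = R = 14.2 Ω
  L: Z = jωL = j·7854·0.02 = 0 + j157.1 Ω
  C: Z = 1/(jωC) = -j/(ω·C) = 0 - j8721 Ω
Step 3 — Series combination: Z_total = R + L + C = 14.2 - j8564 Ω = 8564∠-89.9° Ω.

Z = 14.2 - j8564 Ω = 8564∠-89.9° Ω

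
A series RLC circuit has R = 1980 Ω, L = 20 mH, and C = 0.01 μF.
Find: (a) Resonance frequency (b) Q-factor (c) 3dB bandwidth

Step 1 — Resonance condition Im(Z)=0 gives ω₀ = 1/√(LC).
Step 2 — ω₀ = 1/√(0.02·1e-08) = 7.071e+04 rad/s.
Step 3 — f₀ = ω₀/(2π) = 1.125e+04 Hz.
Step 4 — Series Q: Q = ω₀L/R = 7.071e+04·0.02/1980 = 0.7142.
Step 5 — 3dB bandwidth: Δω = ω₀/Q = 9.9e+04 rad/s; BW = Δω/(2π) = 1.576e+04 Hz.

(a) f₀ = 1.125e+04 Hz  (b) Q = 0.7142  (c) BW = 1.576e+04 Hz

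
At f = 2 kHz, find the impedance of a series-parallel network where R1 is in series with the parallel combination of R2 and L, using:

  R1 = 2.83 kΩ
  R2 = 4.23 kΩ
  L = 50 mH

Step 1 — Angular frequency: ω = 2π·f = 2π·2000 = 1.257e+04 rad/s.
Step 2 — Component impedances:
  R1: Z = R = 2830 Ω
  R2: Z = R = 4230 Ω
  L: Z = jωL = j·1.257e+04·0.05 = 0 + j628.3 Ω
Step 3 — Parallel branch: R2 || L = 1/(1/R2 + 1/L) = 91.31 + j614.8 Ω.
Step 4 — Series with R1: Z_total = R1 + (R2 || L) = 2921 + j614.8 Ω = 2985∠11.9° Ω.

Z = 2921 + j614.8 Ω = 2985∠11.9° Ω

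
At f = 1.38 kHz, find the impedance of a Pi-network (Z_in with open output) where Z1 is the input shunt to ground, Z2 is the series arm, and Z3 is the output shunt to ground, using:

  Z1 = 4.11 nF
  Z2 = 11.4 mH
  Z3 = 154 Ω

Step 1 — Angular frequency: ω = 2π·f = 2π·1380 = 8671 rad/s.
Step 2 — Component impedances:
  Z1: Z = 1/(jωC) = -j/(ω·C) = 0 - j2.806e+04 Ω
  Z2: Z = jωL = j·8671·0.0114 = 0 + j98.85 Ω
  Z3: Z = R = 154 Ω
Step 3 — With open output, the series arm Z2 and the output shunt Z3 appear in series to ground: Z2 + Z3 = 154 + j98.85 Ω.
Step 4 — Parallel with input shunt Z1: Z_in = Z1 || (Z2 + Z3) = 155.1 + j98.34 Ω = 183.6∠32.4° Ω.

Z = 155.1 + j98.34 Ω = 183.6∠32.4° Ω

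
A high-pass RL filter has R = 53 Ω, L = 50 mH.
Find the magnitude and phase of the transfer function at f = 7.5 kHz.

Step 1 — Angular frequency: ω = 2π·7500 = 4.712e+04 rad/s.
Step 2 — Transfer function: H(jω) = jωL/(R + jωL).
Step 3 — Numerator jωL = j·2356; denominator R + jωL = 53 + j2356.
Step 4 — H = 0.9995 + j0.02248.
Step 5 — Magnitude: |H| = 0.9997 (-0.0 dB); phase: φ = 1.3°.

|H| = 0.9997 (-0.0 dB), φ = 1.3°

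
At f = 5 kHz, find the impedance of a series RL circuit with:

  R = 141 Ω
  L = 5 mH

Step 1 — Angular frequency: ω = 2π·f = 2π·5000 = 3.142e+04 rad/s.
Step 2 — Component impedances:
  R: Z = R = 141 Ω
  L: Z = jωL = j·3.142e+04·0.005 = 0 + j157.1 Ω
Step 3 — Series combination: Z_total = R + L = 141 + j157.1 Ω = 211.1∠48.1° Ω.

Z = 141 + j157.1 Ω = 211.1∠48.1° Ω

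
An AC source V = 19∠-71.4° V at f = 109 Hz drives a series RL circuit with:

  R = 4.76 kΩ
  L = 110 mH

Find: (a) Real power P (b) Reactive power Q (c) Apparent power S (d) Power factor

Step 1 — Angular frequency: ω = 2π·f = 2π·109 = 684.9 rad/s.
Step 2 — Component impedances:
  R: Z = R = 4760 Ω
  L: Z = jωL = j·684.9·0.11 = 0 + j75.34 Ω
Step 3 — Series combination: Z_total = R + L = 4760 + j75.34 Ω = 4761∠0.9° Ω.
Step 4 — Source phasor: V = 19∠-71.4° V = 6.06 - j18.01 V.
Step 5 — Current: I = V / Z = 0.001213 - j0.003802 A = 0.003991∠-72.3° A.
Step 6 — Complex power: S = V·I* = 0.07582 + j0.0012 VA.
Step 7 — Real power: P = Re(S) = 0.07582 W.
Step 8 — Reactive power: Q = Im(S) = 0.0012 VAR.
Step 9 — Apparent power: |S| = 0.07583 VA.
Step 10 — Power factor: PF = P/|S| = 0.9999 (lagging).

(a) P = 0.07582 W  (b) Q = 0.0012 VAR  (c) S = 0.07583 VA  (d) PF = 0.9999 (lagging)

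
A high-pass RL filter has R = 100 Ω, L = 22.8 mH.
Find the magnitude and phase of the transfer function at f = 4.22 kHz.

Step 1 — Angular frequency: ω = 2π·4220 = 2.652e+04 rad/s.
Step 2 — Transfer function: H(jω) = jωL/(R + jωL).
Step 3 — Numerator jωL = j·604.5; denominator R + jωL = 100 + j604.5.
Step 4 — H = 0.9734 + j0.161.
Step 5 — Magnitude: |H| = 0.9866 (-0.1 dB); phase: φ = 9.4°.

|H| = 0.9866 (-0.1 dB), φ = 9.4°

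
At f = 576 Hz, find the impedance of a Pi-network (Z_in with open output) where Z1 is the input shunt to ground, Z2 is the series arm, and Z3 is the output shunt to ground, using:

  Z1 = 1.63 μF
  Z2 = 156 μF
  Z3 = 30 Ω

Step 1 — Angular frequency: ω = 2π·f = 2π·576 = 3619 rad/s.
Step 2 — Component impedances:
  Z1: Z = 1/(jωC) = -j/(ω·C) = 0 - j169.5 Ω
  Z2: Z = 1/(jωC) = -j/(ω·C) = 0 - j1.771 Ω
  Z3: Z = R = 30 Ω
Step 3 — With open output, the series arm Z2 and the output shunt Z3 appear in series to ground: Z2 + Z3 = 30 - j1.771 Ω.
Step 4 — Parallel with input shunt Z1: Z_in = Z1 || (Z2 + Z3) = 28.51 - j6.746 Ω = 29.3∠-13.3° Ω.

Z = 28.51 - j6.746 Ω = 29.3∠-13.3° Ω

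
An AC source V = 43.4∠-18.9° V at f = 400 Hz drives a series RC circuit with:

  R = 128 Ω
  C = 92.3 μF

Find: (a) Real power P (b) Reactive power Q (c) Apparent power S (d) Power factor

Step 1 — Angular frequency: ω = 2π·f = 2π·400 = 2513 rad/s.
Step 2 — Component impedances:
  R: Z = R = 128 Ω
  C: Z = 1/(jωC) = -j/(ω·C) = 0 - j4.311 Ω
Step 3 — Series combination: Z_total = R + C = 128 - j4.311 Ω = 128.1∠-1.9° Ω.
Step 4 — Source phasor: V = 43.4∠-18.9° V = 41.06 - j14.06 V.
Step 5 — Current: I = V / Z = 0.3241 - j0.09891 A = 0.3389∠-17.0° A.
Step 6 — Complex power: S = V·I* = 14.7 - j0.495 VA.
Step 7 — Real power: P = Re(S) = 14.7 W.
Step 8 — Reactive power: Q = Im(S) = -0.495 VAR.
Step 9 — Apparent power: |S| = 14.71 VA.
Step 10 — Power factor: PF = P/|S| = 0.9994 (leading).

(a) P = 14.7 W  (b) Q = -0.495 VAR  (c) S = 14.71 VA  (d) PF = 0.9994 (leading)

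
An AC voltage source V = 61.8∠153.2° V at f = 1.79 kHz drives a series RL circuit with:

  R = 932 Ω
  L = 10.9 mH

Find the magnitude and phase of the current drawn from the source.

Step 1 — Angular frequency: ω = 2π·f = 2π·1790 = 1.125e+04 rad/s.
Step 2 — Component impedances:
  R: Z = R = 932 Ω
  L: Z = jωL = j·1.125e+04·0.0109 = 0 + j122.6 Ω
Step 3 — Series combination: Z_total = R + L = 932 + j122.6 Ω = 940∠7.5° Ω.
Step 4 — Source phasor: V = 61.8∠153.2° V = -55.16 + j27.86 V.
Step 5 — Ohm's law: I = V / Z_total = (-55.16 + j27.86) / (932 + j122.6) = -0.05431 + j0.03704 A.
Step 6 — Convert to polar: |I| = 0.06574 A, ∠I = 145.7°.

I = 0.06574∠145.7° A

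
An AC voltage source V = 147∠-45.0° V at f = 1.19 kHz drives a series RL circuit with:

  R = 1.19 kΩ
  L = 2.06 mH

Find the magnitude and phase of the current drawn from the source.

Step 1 — Angular frequency: ω = 2π·f = 2π·1190 = 7477 rad/s.
Step 2 — Component impedances:
  R: Z = R = 1190 Ω
  L: Z = jωL = j·7477·0.00206 = 0 + j15.4 Ω
Step 3 — Series combination: Z_total = R + L = 1190 + j15.4 Ω = 1190∠0.7° Ω.
Step 4 — Source phasor: V = 147∠-45.0° V = 103.9 - j103.9 V.
Step 5 — Ohm's law: I = V / Z_total = (103.9 - j103.9) / (1190 + j15.4) = 0.0862 - j0.08846 A.
Step 6 — Convert to polar: |I| = 0.1235 A, ∠I = -45.7°.

I = 0.1235∠-45.7° A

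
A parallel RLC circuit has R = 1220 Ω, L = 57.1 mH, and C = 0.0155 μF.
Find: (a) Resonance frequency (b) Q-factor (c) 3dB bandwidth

Step 1 — Resonance: ω₀ = 1/√(LC) = 1/√(0.0571·1.55e-08) = 3.361e+04 rad/s.
Step 2 — f₀ = ω₀/(2π) = 5350 Hz.
Step 3 — Parallel Q: Q = R/(ω₀L) = 1220/(3.361e+04·0.0571) = 0.6356.
Step 4 — Bandwidth: Δω = ω₀/Q = 5.288e+04 rad/s; BW = Δω/(2π) = 8416 Hz.

(a) f₀ = 5350 Hz  (b) Q = 0.6356  (c) BW = 8416 Hz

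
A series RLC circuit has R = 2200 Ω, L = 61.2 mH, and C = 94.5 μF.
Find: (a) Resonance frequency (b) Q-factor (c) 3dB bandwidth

Step 1 — Resonance: ω₀ = 1/√(LC) = 1/√(0.0612·9.45e-05) = 415.8 rad/s.
Step 2 — f₀ = ω₀/(2π) = 66.18 Hz.
Step 3 — Series Q: Q = ω₀L/R = 415.8·0.0612/2200 = 0.01157.
Step 4 — Bandwidth: Δω = ω₀/Q = 3.595e+04 rad/s; BW = Δω/(2π) = 5721 Hz.

(a) f₀ = 66.18 Hz  (b) Q = 0.01157  (c) BW = 5721 Hz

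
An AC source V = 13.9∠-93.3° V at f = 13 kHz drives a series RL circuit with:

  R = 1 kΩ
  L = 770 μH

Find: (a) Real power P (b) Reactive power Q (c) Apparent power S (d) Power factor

Step 1 — Angular frequency: ω = 2π·f = 2π·1.3e+04 = 8.168e+04 rad/s.
Step 2 — Component impedances:
  R: Z = R = 1000 Ω
  L: Z = jωL = j·8.168e+04·0.00077 = 0 + j62.89 Ω
Step 3 — Series combination: Z_total = R + L = 1000 + j62.89 Ω = 1002∠3.6° Ω.
Step 4 — Source phasor: V = 13.9∠-93.3° V = -0.8001 - j13.88 V.
Step 5 — Current: I = V / Z = -0.001666 - j0.01377 A = 0.01387∠-96.9° A.
Step 6 — Complex power: S = V·I* = 0.1924 + j0.0121 VA.
Step 7 — Real power: P = Re(S) = 0.1924 W.
Step 8 — Reactive power: Q = Im(S) = 0.0121 VAR.
Step 9 — Apparent power: |S| = 0.1928 VA.
Step 10 — Power factor: PF = P/|S| = 0.998 (lagging).

(a) P = 0.1924 W  (b) Q = 0.0121 VAR  (c) S = 0.1928 VA  (d) PF = 0.998 (lagging)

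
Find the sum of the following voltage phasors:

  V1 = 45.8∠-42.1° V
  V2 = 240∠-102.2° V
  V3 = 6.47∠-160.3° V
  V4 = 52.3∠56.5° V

Step 1 — Convert each phasor to rectangular form:
  V1 = 45.8·(cos(-42.1°) + j·sin(-42.1°)) = 33.98 - j30.71 V
  V2 = 240·(cos(-102.2°) + j·sin(-102.2°)) = -50.72 - j234.6 V
  V3 = 6.47·(cos(-160.3°) + j·sin(-160.3°)) = -6.091 - j2.181 V
  V4 = 52.3·(cos(56.5°) + j·sin(56.5°)) = 28.87 + j43.61 V
Step 2 — Sum components: V_total = 6.04 - j223.9 V.
Step 3 — Convert to polar: |V_total| = 223.9 V, ∠V_total = -88.5°.

V_total = 223.9∠-88.5° V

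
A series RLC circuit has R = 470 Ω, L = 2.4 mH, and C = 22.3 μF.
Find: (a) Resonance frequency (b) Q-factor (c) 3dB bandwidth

Step 1 — Resonance: ω₀ = 1/√(LC) = 1/√(0.0024·2.23e-05) = 4323 rad/s.
Step 2 — f₀ = ω₀/(2π) = 688 Hz.
Step 3 — Series Q: Q = ω₀L/R = 4323·0.0024/470 = 0.02207.
Step 4 — Bandwidth: Δω = ω₀/Q = 1.958e+05 rad/s; BW = Δω/(2π) = 3.117e+04 Hz.

(a) f₀ = 688 Hz  (b) Q = 0.02207  (c) BW = 3.117e+04 Hz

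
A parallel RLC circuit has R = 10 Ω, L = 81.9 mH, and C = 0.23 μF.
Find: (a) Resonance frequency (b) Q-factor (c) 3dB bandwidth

Step 1 — Resonance: ω₀ = 1/√(LC) = 1/√(0.0819·2.3e-07) = 7286 rad/s.
Step 2 — f₀ = ω₀/(2π) = 1160 Hz.
Step 3 — Parallel Q: Q = R/(ω₀L) = 10/(7286·0.0819) = 0.01676.
Step 4 — Bandwidth: Δω = ω₀/Q = 4.348e+05 rad/s; BW = Δω/(2π) = 6.92e+04 Hz.

(a) f₀ = 1160 Hz  (b) Q = 0.01676  (c) BW = 6.92e+04 Hz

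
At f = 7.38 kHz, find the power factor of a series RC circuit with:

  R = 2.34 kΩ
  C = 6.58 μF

Step 1 — Angular frequency: ω = 2π·f = 2π·7380 = 4.637e+04 rad/s.
Step 2 — Component impedances:
  R: Z = R = 2340 Ω
  C: Z = 1/(jωC) = -j/(ω·C) = 0 - j3.277 Ω
Step 3 — Series combination: Z_total = R + C = 2340 - j3.277 Ω = 2340∠-0.1° Ω.
Step 4 — Power factor: PF = cos(φ) = Re(Z)/|Z| = 2340/2340 = 1.
Step 5 — Type: Im(Z) = -3.277 ⇒ leading (phase φ = -0.1°).

PF = 1 (leading, φ = -0.1°)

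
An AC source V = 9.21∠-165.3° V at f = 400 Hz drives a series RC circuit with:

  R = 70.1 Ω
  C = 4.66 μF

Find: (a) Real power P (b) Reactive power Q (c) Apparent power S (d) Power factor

Step 1 — Angular frequency: ω = 2π·f = 2π·400 = 2513 rad/s.
Step 2 — Component impedances:
  R: Z = R = 70.1 Ω
  C: Z = 1/(jωC) = -j/(ω·C) = 0 - j85.38 Ω
Step 3 — Series combination: Z_total = R + C = 70.1 - j85.38 Ω = 110.5∠-50.6° Ω.
Step 4 — Source phasor: V = 9.21∠-165.3° V = -8.909 - j2.337 V.
Step 5 — Current: I = V / Z = -0.03482 - j0.07575 A = 0.08337∠-114.7° A.
Step 6 — Complex power: S = V·I* = 0.4872 - j0.5934 VA.
Step 7 — Real power: P = Re(S) = 0.4872 W.
Step 8 — Reactive power: Q = Im(S) = -0.5934 VAR.
Step 9 — Apparent power: |S| = 0.7678 VA.
Step 10 — Power factor: PF = P/|S| = 0.6345 (leading).

(a) P = 0.4872 W  (b) Q = -0.5934 VAR  (c) S = 0.7678 VA  (d) PF = 0.6345 (leading)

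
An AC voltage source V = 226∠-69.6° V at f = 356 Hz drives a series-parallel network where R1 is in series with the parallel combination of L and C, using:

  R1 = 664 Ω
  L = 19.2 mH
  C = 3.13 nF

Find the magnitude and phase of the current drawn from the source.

Step 1 — Angular frequency: ω = 2π·f = 2π·356 = 2237 rad/s.
Step 2 — Component impedances:
  R1: Z = R = 664 Ω
  L: Z = jωL = j·2237·0.0192 = 0 + j42.95 Ω
  C: Z = 1/(jωC) = -j/(ω·C) = 0 - j1.428e+05 Ω
Step 3 — Parallel branch: L || C = 1/(1/L + 1/C) = 0 + j42.96 Ω.
Step 4 — Series with R1: Z_total = R1 + (L || C) = 664 + j42.96 Ω = 665.4∠3.7° Ω.
Step 5 — Source phasor: V = 226∠-69.6° V = 78.78 - j211.8 V.
Step 6 — Ohm's law: I = V / Z_total = (78.78 - j211.8) / (664 + j42.96) = 0.09759 - j0.3253 A.
Step 7 — Convert to polar: |I| = 0.3397 A, ∠I = -73.3°.

I = 0.3397∠-73.3° A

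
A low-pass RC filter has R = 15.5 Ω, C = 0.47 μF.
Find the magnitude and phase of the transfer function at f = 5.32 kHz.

Step 1 — Angular frequency: ω = 2π·5320 = 3.343e+04 rad/s.
Step 2 — Transfer function: H(jω) = 1/(1 + jωRC).
Step 3 — Denominator: 1 + jωRC = 1 + j·3.343e+04·15.5·4.7e-07 = 1 + j0.2435.
Step 4 — H = 0.944 - j0.2299.
Step 5 — Magnitude: |H| = 0.9716 (-0.3 dB); phase: φ = -13.7°.

|H| = 0.9716 (-0.3 dB), φ = -13.7°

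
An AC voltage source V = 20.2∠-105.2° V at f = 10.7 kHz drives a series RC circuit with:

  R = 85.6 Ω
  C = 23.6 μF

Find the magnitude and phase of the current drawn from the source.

Step 1 — Angular frequency: ω = 2π·f = 2π·1.07e+04 = 6.723e+04 rad/s.
Step 2 — Component impedances:
  R: Z = R = 85.6 Ω
  C: Z = 1/(jωC) = -j/(ω·C) = 0 - j0.6303 Ω
Step 3 — Series combination: Z_total = R + C = 85.6 - j0.6303 Ω = 85.6∠-0.4° Ω.
Step 4 — Source phasor: V = 20.2∠-105.2° V = -5.296 - j19.49 V.
Step 5 — Ohm's law: I = V / Z_total = (-5.296 - j19.49) / (85.6 - j0.6303) = -0.06019 - j0.2282 A.
Step 6 — Convert to polar: |I| = 0.236 A, ∠I = -104.8°.

I = 0.236∠-104.8° A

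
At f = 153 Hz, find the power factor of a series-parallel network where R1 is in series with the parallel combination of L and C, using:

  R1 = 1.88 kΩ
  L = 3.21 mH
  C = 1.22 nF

Step 1 — Angular frequency: ω = 2π·f = 2π·153 = 961.3 rad/s.
Step 2 — Component impedances:
  R1: Z = R = 1880 Ω
  L: Z = jωL = j·961.3·0.00321 = 0 + j3.086 Ω
  C: Z = 1/(jωC) = -j/(ω·C) = 0 - j8.526e+05 Ω
Step 3 — Parallel branch: L || C = 1/(1/L + 1/C) = 0 + j3.086 Ω.
Step 4 — Series with R1: Z_total = R1 + (L || C) = 1880 + j3.086 Ω = 1880∠0.1° Ω.
Step 5 — Power factor: PF = cos(φ) = Re(Z)/|Z| = 1880/1880 = 1.
Step 6 — Type: Im(Z) = 3.086 ⇒ lagging (phase φ = 0.1°).

PF = 1 (lagging, φ = 0.1°)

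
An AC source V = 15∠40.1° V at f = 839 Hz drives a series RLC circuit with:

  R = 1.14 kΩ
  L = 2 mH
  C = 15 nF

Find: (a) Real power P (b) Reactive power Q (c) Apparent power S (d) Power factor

Step 1 — Angular frequency: ω = 2π·f = 2π·839 = 5272 rad/s.
Step 2 — Component impedances:
  R: Z = R = 1140 Ω
  L: Z = jωL = j·5272·0.002 = 0 + j10.54 Ω
  C: Z = 1/(jωC) = -j/(ω·C) = 0 - j1.265e+04 Ω
Step 3 — Series combination: Z_total = R + L + C = 1140 - j1.264e+04 Ω = 1.269e+04∠-84.8° Ω.
Step 4 — Source phasor: V = 15∠40.1° V = 11.47 + j9.662 V.
Step 5 — Current: I = V / Z = -0.0006772 + j0.0009691 A = 0.001182∠124.9° A.
Step 6 — Complex power: S = V·I* = 0.001594 - j0.01766 VA.
Step 7 — Real power: P = Re(S) = 0.001594 W.
Step 8 — Reactive power: Q = Im(S) = -0.01766 VAR.
Step 9 — Apparent power: |S| = 0.01773 VA.
Step 10 — Power factor: PF = P/|S| = 0.08985 (leading).

(a) P = 0.001594 W  (b) Q = -0.01766 VAR  (c) S = 0.01773 VA  (d) PF = 0.08985 (leading)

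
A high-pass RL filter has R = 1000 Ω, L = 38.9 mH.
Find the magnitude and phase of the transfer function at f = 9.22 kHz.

Step 1 — Angular frequency: ω = 2π·9220 = 5.793e+04 rad/s.
Step 2 — Transfer function: H(jω) = jωL/(R + jωL).
Step 3 — Numerator jωL = j·2254; denominator R + jωL = 1000 + j2254.
Step 4 — H = 0.8355 + j0.3707.
Step 5 — Magnitude: |H| = 0.914 (-0.8 dB); phase: φ = 23.9°.

|H| = 0.914 (-0.8 dB), φ = 23.9°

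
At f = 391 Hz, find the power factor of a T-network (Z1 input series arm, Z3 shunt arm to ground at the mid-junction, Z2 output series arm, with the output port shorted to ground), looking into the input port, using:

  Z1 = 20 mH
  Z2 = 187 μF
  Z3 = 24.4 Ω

Step 1 — Angular frequency: ω = 2π·f = 2π·391 = 2457 rad/s.
Step 2 — Component impedances:
  Z1: Z = jωL = j·2457·0.02 = 0 + j49.13 Ω
  Z2: Z = 1/(jωC) = -j/(ω·C) = 0 - j2.177 Ω
  Z3: Z = R = 24.4 Ω
Step 3 — With the output port shorted to ground, the output series arm Z2 runs from the junction to ground; the shunt arm Z3 also runs from the junction to ground. They appear in parallel: Z3 || Z2 = 0.1927 - j2.16 Ω.
Step 4 — Series with input arm Z1: Z_in = Z1 + (Z3 || Z2) = 0.1927 + j46.97 Ω = 46.98∠89.8° Ω.
Step 5 — Power factor: PF = cos(φ) = Re(Z)/|Z| = 0.19265/46.975 = 0.004101.
Step 6 — Type: Im(Z) = 46.97 ⇒ lagging (phase φ = 89.8°).

PF = 0.004101 (lagging, φ = 89.8°)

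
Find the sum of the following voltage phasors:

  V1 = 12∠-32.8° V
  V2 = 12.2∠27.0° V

Step 1 — Convert each phasor to rectangular form:
  V1 = 12·(cos(-32.8°) + j·sin(-32.8°)) = 10.09 - j6.5 V
  V2 = 12.2·(cos(27.0°) + j·sin(27.0°)) = 10.87 + j5.539 V
Step 2 — Sum components: V_total = 20.96 - j0.9618 V.
Step 3 — Convert to polar: |V_total| = 20.98 V, ∠V_total = -2.6°.

V_total = 20.98∠-2.6° V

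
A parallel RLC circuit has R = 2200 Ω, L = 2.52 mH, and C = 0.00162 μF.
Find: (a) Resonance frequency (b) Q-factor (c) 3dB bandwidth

Step 1 — Resonance: ω₀ = 1/√(LC) = 1/√(0.00252·1.62e-09) = 4.949e+05 rad/s.
Step 2 — f₀ = ω₀/(2π) = 7.877e+04 Hz.
Step 3 — Parallel Q: Q = R/(ω₀L) = 2200/(4.949e+05·0.00252) = 1.764.
Step 4 — Bandwidth: Δω = ω₀/Q = 2.806e+05 rad/s; BW = Δω/(2π) = 4.466e+04 Hz.

(a) f₀ = 7.877e+04 Hz  (b) Q = 1.764  (c) BW = 4.466e+04 Hz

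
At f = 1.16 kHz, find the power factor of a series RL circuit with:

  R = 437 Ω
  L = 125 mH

Step 1 — Angular frequency: ω = 2π·f = 2π·1160 = 7288 rad/s.
Step 2 — Component impedances:
  R: Z = R = 437 Ω
  L: Z = jωL = j·7288·0.125 = 0 + j911.1 Ω
Step 3 — Series combination: Z_total = R + L = 437 + j911.1 Ω = 1010∠64.4° Ω.
Step 4 — Power factor: PF = cos(φ) = Re(Z)/|Z| = 437/1010.4 = 0.4325.
Step 5 — Type: Im(Z) = 911.1 ⇒ lagging (phase φ = 64.4°).

PF = 0.4325 (lagging, φ = 64.4°)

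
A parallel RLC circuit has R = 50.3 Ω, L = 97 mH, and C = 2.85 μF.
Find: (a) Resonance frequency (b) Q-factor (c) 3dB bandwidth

Step 1 — Resonance: ω₀ = 1/√(LC) = 1/√(0.097·2.85e-06) = 1902 rad/s.
Step 2 — f₀ = ω₀/(2π) = 302.7 Hz.
Step 3 — Parallel Q: Q = R/(ω₀L) = 50.3/(1902·0.097) = 0.2726.
Step 4 — Bandwidth: Δω = ω₀/Q = 6976 rad/s; BW = Δω/(2π) = 1110 Hz.

(a) f₀ = 302.7 Hz  (b) Q = 0.2726  (c) BW = 1110 Hz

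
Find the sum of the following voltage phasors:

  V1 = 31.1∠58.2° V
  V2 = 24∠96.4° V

Step 1 — Convert each phasor to rectangular form:
  V1 = 31.1·(cos(58.2°) + j·sin(58.2°)) = 16.39 + j26.43 V
  V2 = 24·(cos(96.4°) + j·sin(96.4°)) = -2.675 + j23.85 V
Step 2 — Sum components: V_total = 13.71 + j50.28 V.
Step 3 — Convert to polar: |V_total| = 52.12 V, ∠V_total = 74.7°.

V_total = 52.12∠74.7° V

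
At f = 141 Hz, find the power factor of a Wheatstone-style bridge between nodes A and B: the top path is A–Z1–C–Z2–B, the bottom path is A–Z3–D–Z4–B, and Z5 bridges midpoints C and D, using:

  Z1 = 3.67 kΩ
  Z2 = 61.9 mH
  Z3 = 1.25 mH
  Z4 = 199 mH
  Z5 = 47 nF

Step 1 — Angular frequency: ω = 2π·f = 2π·141 = 885.9 rad/s.
Step 2 — Component impedances:
  Z1: Z = R = 3670 Ω
  Z2: Z = jωL = j·885.9·0.0619 = 0 + j54.84 Ω
  Z3: Z = jωL = j·885.9·0.00125 = 0 + j1.107 Ω
  Z4: Z = jωL = j·885.9·0.199 = 0 + j176.3 Ω
  Z5: Z = 1/(jωC) = -j/(ω·C) = 0 - j2.402e+04 Ω
Step 3 — Bridge requires nodal analysis (the Z5 bridge couples midpoints C and D, so the two paths cannot be reduced to a simple series/parallel combination). Setting node B to ground and injecting 1 A at node A, the 3-node admittance system at A, C, D solves to V_A = Z_AB = 8.707 + j178.2 Ω = 178.4∠87.2° Ω.
Step 4 — Power factor: PF = cos(φ) = Re(Z)/|Z| = 8.707/178.4 = 0.04881.
Step 5 — Type: Im(Z) = 178.2 ⇒ lagging (phase φ = 87.2°).

PF = 0.04881 (lagging, φ = 87.2°)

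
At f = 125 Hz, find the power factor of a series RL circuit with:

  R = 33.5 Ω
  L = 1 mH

Step 1 — Angular frequency: ω = 2π·f = 2π·125 = 785.4 rad/s.
Step 2 — Component impedances:
  R: Z = R = 33.5 Ω
  L: Z = jωL = j·785.4·0.001 = 0 + j0.7854 Ω
Step 3 — Series combination: Z_total = R + L = 33.5 + j0.7854 Ω = 33.51∠1.3° Ω.
Step 4 — Power factor: PF = cos(φ) = Re(Z)/|Z| = 33.5/33.51 = 0.9997.
Step 5 — Type: Im(Z) = 0.7854 ⇒ lagging (phase φ = 1.3°).

PF = 0.9997 (lagging, φ = 1.3°)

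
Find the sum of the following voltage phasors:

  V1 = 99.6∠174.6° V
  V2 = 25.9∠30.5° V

Step 1 — Convert each phasor to rectangular form:
  V1 = 99.6·(cos(174.6°) + j·sin(174.6°)) = -99.16 + j9.373 V
  V2 = 25.9·(cos(30.5°) + j·sin(30.5°)) = 22.32 + j13.15 V
Step 2 — Sum components: V_total = -76.84 + j22.52 V.
Step 3 — Convert to polar: |V_total| = 80.07 V, ∠V_total = 163.7°.

V_total = 80.07∠163.7° V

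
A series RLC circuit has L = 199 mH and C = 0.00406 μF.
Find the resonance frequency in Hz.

Step 1 — Resonance condition Im(Z)=0 gives ω₀ = 1/√(LC).
Step 2 — ω₀ = 1/√(0.199·4.06e-09) = 3.518e+04 rad/s.
Step 3 — f₀ = ω₀/(2π) = 5599 Hz.

f₀ = 5599 Hz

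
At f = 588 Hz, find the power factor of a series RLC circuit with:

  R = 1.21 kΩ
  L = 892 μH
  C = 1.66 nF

Step 1 — Angular frequency: ω = 2π·f = 2π·588 = 3695 rad/s.
Step 2 — Component impedances:
  R: Z = R = 1210 Ω
  L: Z = jωL = j·3695·0.000892 = 0 + j3.296 Ω
  C: Z = 1/(jωC) = -j/(ω·C) = 0 - j1.631e+05 Ω
Step 3 — Series combination: Z_total = R + L + C = 1210 - j1.631e+05 Ω = 1.631e+05∠-89.6° Ω.
Step 4 — Power factor: PF = cos(φ) = Re(Z)/|Z| = 1210/1.6306e+05 = 0.007421.
Step 5 — Type: Im(Z) = -1.631e+05 ⇒ leading (phase φ = -89.6°).

PF = 0.007421 (leading, φ = -89.6°)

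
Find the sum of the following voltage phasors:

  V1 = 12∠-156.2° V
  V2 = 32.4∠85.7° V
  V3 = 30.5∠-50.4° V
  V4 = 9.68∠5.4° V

Step 1 — Convert each phasor to rectangular form:
  V1 = 12·(cos(-156.2°) + j·sin(-156.2°)) = -10.98 - j4.843 V
  V2 = 32.4·(cos(85.7°) + j·sin(85.7°)) = 2.429 + j32.31 V
  V3 = 30.5·(cos(-50.4°) + j·sin(-50.4°)) = 19.44 - j23.5 V
  V4 = 9.68·(cos(5.4°) + j·sin(5.4°)) = 9.637 + j0.911 V
Step 2 — Sum components: V_total = 20.53 + j4.877 V.
Step 3 — Convert to polar: |V_total| = 21.1 V, ∠V_total = 13.4°.

V_total = 21.1∠13.4° V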